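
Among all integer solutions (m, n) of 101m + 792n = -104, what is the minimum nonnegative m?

gcd(792, 101) = 1.
1 divides -104, so solutions exist.
By Bézout, 101·(149) + 792·(-19) = 1.
Scale by -104/1 = -104: (m₀, n₀) = (-15496, 1976).
General solution: m = -15496 + 792t, n = 1976 - 101t for integer t.
m ≥ 0: smallest is -15496 mod 792 = 344 (at t = 20), with n = -44.

344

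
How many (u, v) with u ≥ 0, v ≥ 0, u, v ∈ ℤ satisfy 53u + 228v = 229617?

gcd(228, 53) = 1.
By Bézout, 53×(-43) + 228×(10) = 1.
One solution: (9, 1005).
General: u = 9 + 228t, v = 1005 - 53t.
u ≥ 0 ⇒ t ≥ 0; v ≥ 0 ⇒ t ≤ 18. So t ∈ [0, 18]: 19 solutions.

19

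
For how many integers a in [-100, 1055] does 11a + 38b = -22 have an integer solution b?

30

gcd(38, 11):
  38 = 3*11 + 5
  11 = 2*5 + 1
  5 = 5*1
so gcd(38, 11) = 1.
Back-substitute for Bézout coefficients:
  1 = 11 - 2*5
  ... = 11*(7) + 38*(-2)
Scale by -22: particular solution (-154, 44); reduce a mod 38: (36, -11).
General solution: a = 36 + 38t, b = -11 - 11t for integer t.
-100 ≤ 36 + 38t ≤ 1055 gives t ∈ [-3, 26], which is 30 values.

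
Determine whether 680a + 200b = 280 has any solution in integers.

gcd(680, 200) = 40.
40 divides 280, so integer solutions exist.

yes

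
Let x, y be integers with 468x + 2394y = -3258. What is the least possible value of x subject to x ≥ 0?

gcd(2394, 468) = 18.
18 divides -3258, so solutions exist.
By Bézout, 468·(-46) + 2394·(9) = 18.
Scale by -3258/18 = -181: (x₀, y₀) = (8326, -1629).
General solution: x = 8326 + 133t, y = -1629 - 26t for integer t.
x ≥ 0: smallest is 8326 mod 133 = 80 (at t = -62), with y = -17.

80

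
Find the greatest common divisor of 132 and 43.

gcd(132, 43):
  132 = 3·43 + 3
  43 = 14·3 + 1
  3 = 3·1
so gcd(132, 43) = 1.

1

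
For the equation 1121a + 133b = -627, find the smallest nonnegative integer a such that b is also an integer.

gcd(1121, 133) = 19  (1121 = 8*133 + 57, 133 = 2*57 + 19, 57 = 3*19).
19 divides -627, so solutions exist.
Back-substituting, 1121*(-2) + 133*(17) = 19.
Scale by -627/19 = -33: (a₀, b₀) = (66, -561).
General solution: a = 66 + 7t, b = -561 - 59t for integer t.
a ≥ 0: smallest is 66 mod 7 = 3 (at t = -9), with b = -30.

3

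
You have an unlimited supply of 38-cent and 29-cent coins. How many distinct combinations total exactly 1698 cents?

Need nonnegative integers with 38j + 29k = 1698.
gcd(38, 29) = 1, and 38·(13) + 29·(-17) = 1.
So (j₀, k₀) = (22074, -28866); general j = 22074 + 29t, k = -28866 - 38t.
j ≥ 0 ⇒ t ≥ -761; k ≥ 0 ⇒ t ≤ -760. That's 2 values of t.

2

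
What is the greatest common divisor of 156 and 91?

13

gcd(156, 91):
  156 = 1·91 + 65
  91 = 1·65 + 26
  65 = 2·26 + 13
  26 = 2·13
so gcd(156, 91) = 13.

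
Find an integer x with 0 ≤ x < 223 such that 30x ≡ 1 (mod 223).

gcd(223, 30):
  223 = 7×30 + 13
  30 = 2×13 + 4
  13 = 3×4 + 1
  4 = 4×1
so gcd(223, 30) = 1.
Back-substitute for Bézout coefficients:
  1 = 13 - 3×4
  ... = 30×(-52) + 223×(7)
So 30×-52 ≡ 1 (mod 223), and -52 mod 223 = 171.

171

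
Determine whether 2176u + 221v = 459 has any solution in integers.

yes

gcd(2176, 221) = 17.
17 divides 459, so integer solutions exist.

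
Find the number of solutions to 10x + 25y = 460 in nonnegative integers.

gcd(25, 10) = 5  (25 = 2*10 + 5, 10 = 2*5).
Back-substituting, 10*(-2) + 25*(1) = 5.
Scale by 92: one solution is (-184, 92). Reduce x mod 5: (1, 18).
General: x = 1 + 5t, y = 18 - 2t.
x ≥ 0 ⇒ t ≥ 0; y ≥ 0 ⇒ t ≤ 9. So t ∈ [0, 9]: 10 solutions.

10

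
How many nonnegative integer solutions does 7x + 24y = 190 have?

gcd(24, 7) = 1.
By Bézout, 7*(7) + 24*(-2) = 1.
One solution: (10, 5).
General: x = 10 + 24t, y = 5 - 7t.
x ≥ 0 ⇒ t ≥ 0; y ≥ 0 ⇒ t ≤ 0. So t ∈ [0, 0]: 1 solution.

1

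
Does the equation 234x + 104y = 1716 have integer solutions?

gcd(234, 104) = 26.
26 divides 1716, so integer solutions exist.

yes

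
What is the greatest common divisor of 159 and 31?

gcd(159, 31) = 1  (159 = 5*31 + 4, 31 = 7*4 + 3, 4 = 1*3 + 1, 3 = 3*1).

1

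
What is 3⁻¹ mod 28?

gcd(28, 3) = 1  (28 = 9*3 + 1, 3 = 3*1).
Back-substituting, 3*(-9) + 28*(1) = 1.
So 3*-9 ≡ 1 (mod 28), and -9 mod 28 = 19.

19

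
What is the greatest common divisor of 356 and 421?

1

gcd(421, 356):
  421 = 1*356 + 65
  356 = 5*65 + 31
  65 = 2*31 + 3
  31 = 10*3 + 1
  3 = 3*1
so gcd(421, 356) = 1.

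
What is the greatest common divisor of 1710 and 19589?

gcd(19589, 1710):
  19589 = 11*1710 + 779
  1710 = 2*779 + 152
  779 = 5*152 + 19
  152 = 8*19
so gcd(19589, 1710) = 19.

19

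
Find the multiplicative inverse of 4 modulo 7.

gcd(7, 4) = 1  (7 = 1·4 + 3, 4 = 1·3 + 1, 3 = 3·1).
Back-substituting, 4·(2) + 7·(-1) = 1.
So 4·2 ≡ 1 (mod 7), and 2 mod 7 = 2.

2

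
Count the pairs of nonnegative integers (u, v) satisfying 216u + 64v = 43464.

25

gcd(216, 64):
  216 = 3×64 + 24
  64 = 2×24 + 16
  24 = 1×16 + 8
  16 = 2×8
so gcd(216, 64) = 8.
Back-substitute for Bézout coefficients:
  8 = 24 - 1×16
  ... = 216×(3) + 64×(-10)
Scale by 5433: one solution is (16299, -54330). Reduce u mod 8: (3, 669).
General: u = 3 + 8t, v = 669 - 27t.
u ≥ 0 ⇒ t ≥ 0; v ≥ 0 ⇒ t ≤ 24. So t ∈ [0, 24]: 25 solutions.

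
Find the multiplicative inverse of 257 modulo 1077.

gcd(1077, 257) = 1  (1077 = 4×257 + 49, 257 = 5×49 + 12, 49 = 4×12 + 1, 12 = 12×1).
Back-substituting, 257×(-88) + 1077×(21) = 1.
So 257×-88 ≡ 1 (mod 1077), and -88 mod 1077 = 989.

989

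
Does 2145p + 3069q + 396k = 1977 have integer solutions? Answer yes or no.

no

gcd(3069, 2145) = 33  (3069 = 1*2145 + 924, 2145 = 2*924 + 297, 924 = 3*297 + 33, 297 = 9*33).
gcd(33, 396) = 33.
33 does not divide 1977 (remainder 30), so no integer solutions.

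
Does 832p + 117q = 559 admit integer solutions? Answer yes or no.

gcd(832, 117) = 13  (832 = 7×117 + 13, 117 = 9×13).
13 divides 559, so integer solutions exist.

yes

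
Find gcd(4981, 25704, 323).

17

gcd(25704, 4981) = 17  (25704 = 5×4981 + 799, 4981 = 6×799 + 187, 799 = 4×187 + 51, 187 = 3×51 + 34, 51 = 1×34 + 17, 34 = 2×17).
gcd(17, 323) = 17.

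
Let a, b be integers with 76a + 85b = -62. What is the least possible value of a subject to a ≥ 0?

gcd(85, 76) = 1  (85 = 1·76 + 9, 76 = 8·9 + 4, 9 = 2·4 + 1, 4 = 4·1).
1 divides -62, so solutions exist.
Back-substituting, 76·(-19) + 85·(17) = 1.
Scale by -62/1 = -62: (a₀, b₀) = (1178, -1054).
General solution: a = 1178 + 85t, b = -1054 - 76t for integer t.
a ≥ 0: smallest is 1178 mod 85 = 73 (at t = -13), with b = -66.

73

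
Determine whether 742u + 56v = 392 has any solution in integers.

gcd(742, 56) = 14.
14 divides 392, so integer solutions exist.

yes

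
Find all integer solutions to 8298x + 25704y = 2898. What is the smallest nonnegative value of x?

973

gcd(25704, 8298):
  25704 = 3*8298 + 810
  8298 = 10*810 + 198
  810 = 4*198 + 18
  198 = 11*18
so gcd(25704, 8298) = 18.
18 divides 2898, so solutions exist.
Back-substitute for Bézout coefficients:
  18 = 810 - 4*198
  ... = 8298*(-127) + 25704*(41)
Scale by 2898/18 = 161: (x₀, y₀) = (-20447, 6601).
General solution: x = -20447 + 1428t, y = 6601 - 461t for integer t.
x ≥ 0: smallest is -20447 mod 1428 = 973 (at t = 15), with y = -314.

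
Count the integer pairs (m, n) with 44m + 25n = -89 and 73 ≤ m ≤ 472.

16

gcd(44, 25) = 1  (44 = 1*25 + 19, 25 = 1*19 + 6, 19 = 3*6 + 1, 6 = 6*1).
Back-substituting, 44*(4) + 25*(-7) = 1.
Scale by -89: particular solution (-356, 623); reduce m mod 25: (19, -37).
General solution: m = 19 + 25t, n = -37 - 44t for integer t.
73 ≤ 19 + 25t ≤ 472 gives t ∈ [3, 18], which is 16 values.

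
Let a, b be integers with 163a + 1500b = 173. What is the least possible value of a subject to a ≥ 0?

1271

gcd(1500, 163) = 1  (1500 = 9×163 + 33, 163 = 4×33 + 31, 33 = 1×31 + 2, 31 = 15×2 + 1, 2 = 2×1).
1 divides 173, so solutions exist.
Back-substituting, 163×(727) + 1500×(-79) = 1.
Scale by 173/1 = 173: (a₀, b₀) = (125771, -13667).
General solution: a = 125771 + 1500t, b = -13667 - 163t for integer t.
a ≥ 0: smallest is 125771 mod 1500 = 1271 (at t = -83), with b = -138.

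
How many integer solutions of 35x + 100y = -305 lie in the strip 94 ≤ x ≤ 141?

gcd(100, 35):
  100 = 2·35 + 30
  35 = 1·30 + 5
  30 = 6·5
so gcd(100, 35) = 5.
Back-substitute for Bézout coefficients:
  5 = 35 - 1·30
  ... = 35·(3) + 100·(-1)
Scale by -61: particular solution (-183, 61); reduce x mod 20: (17, -9).
General solution: x = 17 + 20t, y = -9 - 7t for integer t.
94 ≤ 17 + 20t ≤ 141 gives t ∈ [4, 6], which is 3 values.

3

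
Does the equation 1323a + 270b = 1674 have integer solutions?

yes

gcd(1323, 270) = 27.
27 divides 1674, so integer solutions exist.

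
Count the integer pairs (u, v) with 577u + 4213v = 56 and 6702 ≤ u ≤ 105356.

23

gcd(4213, 577) = 1  (4213 = 7*577 + 174, 577 = 3*174 + 55, 174 = 3*55 + 9, 55 = 6*9 + 1, 9 = 9*1).
Back-substituting, 577*(460) + 4213*(-63) = 1.
Scale by 56: particular solution (25760, -3528); reduce u mod 4213: (482, -66).
General solution: u = 482 + 4213t, v = -66 - 577t for integer t.
6702 ≤ 482 + 4213t ≤ 105356 gives t ∈ [2, 24], which is 23 values.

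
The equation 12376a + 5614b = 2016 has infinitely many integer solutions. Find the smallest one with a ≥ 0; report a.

80

gcd(12376, 5614) = 14.
14 divides 2016, so solutions exist.
By Bézout, 12376×(-44) + 5614×(97) = 14.
Scale by 2016/14 = 144: (a₀, b₀) = (-6336, 13968).
General solution: a = -6336 + 401t, b = 13968 - 884t for integer t.
a ≥ 0: smallest is -6336 mod 401 = 80 (at t = 16), with b = -176.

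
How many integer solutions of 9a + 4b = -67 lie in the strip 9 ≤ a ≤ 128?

30

gcd(9, 4) = 1  (9 = 2*4 + 1, 4 = 4*1).
Back-substituting, 9*(1) + 4*(-2) = 1.
Scale by -67: particular solution (-67, 134); reduce a mod 4: (1, -19).
General solution: a = 1 + 4t, b = -19 - 9t for integer t.
9 ≤ 1 + 4t ≤ 128 gives t ∈ [2, 31], which is 30 values.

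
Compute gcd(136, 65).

gcd(136, 65):
  136 = 2*65 + 6
  65 = 10*6 + 5
  6 = 1*5 + 1
  5 = 5*1
so gcd(136, 65) = 1.

1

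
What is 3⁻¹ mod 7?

gcd(7, 3) = 1.
By Bézout, 3·(-2) + 7·(1) = 1.
So 3·-2 ≡ 1 (mod 7), and -2 mod 7 = 5.

5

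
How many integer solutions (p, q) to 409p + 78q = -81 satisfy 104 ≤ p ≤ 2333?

gcd(409, 78):
  409 = 5·78 + 19
  78 = 4·19 + 2
  19 = 9·2 + 1
  2 = 2·1
so gcd(409, 78) = 1.
Back-substitute for Bézout coefficients:
  1 = 19 - 9·2
  ... = 409·(37) + 78·(-194)
Scale by -81: particular solution (-2997, 15714); reduce p mod 78: (45, -237).
General solution: p = 45 + 78t, q = -237 - 409t for integer t.
104 ≤ 45 + 78t ≤ 2333 gives t ∈ [1, 29], which is 29 values.

29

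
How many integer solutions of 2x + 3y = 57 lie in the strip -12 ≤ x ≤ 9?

8

gcd(3, 2):
  3 = 1·2 + 1
  2 = 2·1
so gcd(3, 2) = 1.
Back-substitute for Bézout coefficients:
  1 = 3 - 1·2
  ... = 2·(-1) + 3·(1)
Scale by 57: particular solution (-57, 57); reduce x mod 3: (0, 19).
General solution: x = 0 + 3t, y = 19 - 2t for integer t.
-12 ≤ 0 + 3t ≤ 9 gives t ∈ [-4, 3], which is 8 values.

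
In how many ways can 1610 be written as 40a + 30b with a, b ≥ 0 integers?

13

gcd(40, 30) = 10.
By Bézout, 40*(1) + 30*(-1) = 10.
One solution: (2, 51).
General: a = 2 + 3t, b = 51 - 4t.
a ≥ 0 ⇒ t ≥ 0; b ≥ 0 ⇒ t ≤ 12. So t ∈ [0, 12]: 13 solutions.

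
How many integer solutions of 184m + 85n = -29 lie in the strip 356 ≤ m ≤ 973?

gcd(184, 85) = 1.
By Bézout, 184·(-6) + 85·(13) = 1.
Particular solution: (4, -9).
General solution: m = 4 + 85t, n = -9 - 184t for integer t.
356 ≤ 4 + 85t ≤ 973 gives t ∈ [5, 11], which is 7 values.

7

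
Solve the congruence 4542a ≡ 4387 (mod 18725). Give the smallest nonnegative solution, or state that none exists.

15836

gcd(18725, 4542) = 1.
1 divides 4387, so solutions exist.
By Bézout, 4542×(-4572) + 18725×(1109) = 1.
So 4542×(-4572) ≡ 1 (mod 18725); multiply by 4387: a ≡ -20057364 (mod 18725).
Smallest nonnegative: a = -20057364 mod 18725 = 15836.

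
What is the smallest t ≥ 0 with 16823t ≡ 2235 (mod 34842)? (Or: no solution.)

gcd(34842, 16823) = 1.
1 divides 2235, so solutions exist.
By Bézout, 16823·(-15877) + 34842·(7666) = 1.
So 16823·(-15877) ≡ 1 (mod 34842); multiply by 2235: t ≡ -35485095 (mod 34842).
Smallest nonnegative: t = -35485095 mod 34842 = 18903.

18903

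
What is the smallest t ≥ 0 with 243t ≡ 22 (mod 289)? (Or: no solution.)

gcd(289, 243) = 1  (289 = 1×243 + 46, 243 = 5×46 + 13, 46 = 3×13 + 7, 13 = 1×7 + 6, 7 = 1×6 + 1, 6 = 6×1).
1 divides 22, so solutions exist.
Back-substituting, 243×(-44) + 289×(37) = 1.
So 243×(-44) ≡ 1 (mod 289); multiply by 22: t ≡ -968 (mod 289).
Smallest nonnegative: t = -968 mod 289 = 188.

188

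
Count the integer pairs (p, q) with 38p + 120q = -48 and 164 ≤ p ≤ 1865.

28

gcd(120, 38) = 2  (120 = 3*38 + 6, 38 = 6*6 + 2, 6 = 3*2).
Back-substituting, 38*(19) + 120*(-6) = 2.
Scale by -24: particular solution (-456, 144); reduce p mod 60: (24, -8).
General solution: p = 24 + 60t, q = -8 - 19t for integer t.
164 ≤ 24 + 60t ≤ 1865 gives t ∈ [3, 30], which is 28 values.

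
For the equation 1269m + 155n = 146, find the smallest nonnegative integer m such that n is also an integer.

gcd(1269, 155):
  1269 = 8*155 + 29
  155 = 5*29 + 10
  29 = 2*10 + 9
  10 = 1*9 + 1
  9 = 9*1
so gcd(1269, 155) = 1.
1 divides 146, so solutions exist.
Back-substitute for Bézout coefficients:
  1 = 10 - 1*9
  ... = 1269*(-16) + 155*(131)
Scale by 146/1 = 146: (m₀, n₀) = (-2336, 19126).
General solution: m = -2336 + 155t, n = 19126 - 1269t for integer t.
m ≥ 0: smallest is -2336 mod 155 = 144 (at t = 16), with n = -1178.

144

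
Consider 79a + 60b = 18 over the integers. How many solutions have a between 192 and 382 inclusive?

3

gcd(79, 60) = 1.
By Bézout, 79·(19) + 60·(-25) = 1.
Particular solution: (42, -55).
General solution: a = 42 + 60t, b = -55 - 79t for integer t.
192 ≤ 42 + 60t ≤ 382 gives t ∈ [3, 5], which is 3 values.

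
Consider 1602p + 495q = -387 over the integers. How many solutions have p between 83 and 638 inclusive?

10

gcd(1602, 495):
  1602 = 3*495 + 117
  495 = 4*117 + 27
  117 = 4*27 + 9
  27 = 3*9
so gcd(1602, 495) = 9.
Back-substitute for Bézout coefficients:
  9 = 117 - 4*27
  ... = 1602*(17) + 495*(-55)
Scale by -43: particular solution (-731, 2365); reduce p mod 55: (39, -127).
General solution: p = 39 + 55t, q = -127 - 178t for integer t.
83 ≤ 39 + 55t ≤ 638 gives t ∈ [1, 10], which is 10 values.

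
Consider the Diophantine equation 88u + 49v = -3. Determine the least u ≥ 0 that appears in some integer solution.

15

gcd(88, 49) = 1  (88 = 1*49 + 39, 49 = 1*39 + 10, 39 = 3*10 + 9, 10 = 1*9 + 1, 9 = 9*1).
1 divides -3, so solutions exist.
Back-substituting, 88*(-5) + 49*(9) = 1.
Scale by -3/1 = -3: (u₀, v₀) = (15, -27).
General solution: u = 15 + 49t, v = -27 - 88t for integer t.
u ≥ 0: smallest is 15 mod 49 = 15 (at t = 0), with v = -27.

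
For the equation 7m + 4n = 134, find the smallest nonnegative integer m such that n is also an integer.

gcd(7, 4) = 1  (7 = 1*4 + 3, 4 = 1*3 + 1, 3 = 3*1).
1 divides 134, so solutions exist.
Back-substituting, 7*(-1) + 4*(2) = 1.
Scale by 134/1 = 134: (m₀, n₀) = (-134, 268).
General solution: m = -134 + 4t, n = 268 - 7t for integer t.
m ≥ 0: smallest is -134 mod 4 = 2 (at t = 34), with n = 30.

2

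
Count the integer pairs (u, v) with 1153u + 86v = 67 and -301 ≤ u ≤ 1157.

gcd(1153, 86) = 1  (1153 = 13·86 + 35, 86 = 2·35 + 16, 35 = 2·16 + 3, 16 = 5·3 + 1, 3 = 3·1).
Back-substituting, 1153·(-27) + 86·(362) = 1.
Scale by 67: particular solution (-1809, 24254); reduce u mod 86: (83, -1112).
General solution: u = 83 + 86t, v = -1112 - 1153t for integer t.
-301 ≤ 83 + 86t ≤ 1157 gives t ∈ [-4, 12], which is 17 values.

17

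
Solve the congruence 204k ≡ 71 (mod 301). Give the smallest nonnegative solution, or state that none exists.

gcd(301, 204) = 1  (301 = 1*204 + 97, 204 = 2*97 + 10, 97 = 9*10 + 7, 10 = 1*7 + 3, 7 = 2*3 + 1, 3 = 3*1).
1 divides 71, so solutions exist.
Back-substituting, 204*(-90) + 301*(61) = 1.
So 204*(-90) ≡ 1 (mod 301); multiply by 71: k ≡ -6390 (mod 301).
Smallest nonnegative: k = -6390 mod 301 = 232.

232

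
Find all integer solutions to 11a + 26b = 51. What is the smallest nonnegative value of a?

7

gcd(26, 11):
  26 = 2*11 + 4
  11 = 2*4 + 3
  4 = 1*3 + 1
  3 = 3*1
so gcd(26, 11) = 1.
1 divides 51, so solutions exist.
Back-substitute for Bézout coefficients:
  1 = 4 - 1*3
  ... = 11*(-7) + 26*(3)
Scale by 51/1 = 51: (a₀, b₀) = (-357, 153).
General solution: a = -357 + 26t, b = 153 - 11t for integer t.
a ≥ 0: smallest is -357 mod 26 = 7 (at t = 14), with b = -1.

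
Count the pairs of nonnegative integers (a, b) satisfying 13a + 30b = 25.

0

gcd(30, 13) = 1.
By Bézout, 13×(7) + 30×(-3) = 1.
One solution: (25, -10).
General: a = 25 + 30t, b = -10 - 13t.
a ≥ 0 ⇒ t ≥ 0; b ≥ 0 ⇒ t ≤ -1. So t ∈ [0, -1]: 0 solutions.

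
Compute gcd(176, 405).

gcd(405, 176):
  405 = 2·176 + 53
  176 = 3·53 + 17
  53 = 3·17 + 2
  17 = 8·2 + 1
  2 = 2·1
so gcd(405, 176) = 1.

1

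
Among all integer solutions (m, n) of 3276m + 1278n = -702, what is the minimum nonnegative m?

15

gcd(3276, 1278) = 18.
18 divides -702, so solutions exist.
By Bézout, 3276*(16) + 1278*(-41) = 18.
Scale by -702/18 = -39: (m₀, n₀) = (-624, 1599).
General solution: m = -624 + 71t, n = 1599 - 182t for integer t.
m ≥ 0: smallest is -624 mod 71 = 15 (at t = 9), with n = -39.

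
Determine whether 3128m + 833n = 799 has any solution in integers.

gcd(3128, 833) = 17.
17 divides 799, so integer solutions exist.

yes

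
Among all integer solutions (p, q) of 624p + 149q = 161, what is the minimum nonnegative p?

gcd(624, 149):
  624 = 4*149 + 28
  149 = 5*28 + 9
  28 = 3*9 + 1
  9 = 9*1
so gcd(624, 149) = 1.
1 divides 161, so solutions exist.
Back-substitute for Bézout coefficients:
  1 = 28 - 3*9
  ... = 624*(16) + 149*(-67)
Scale by 161/1 = 161: (p₀, q₀) = (2576, -10787).
General solution: p = 2576 + 149t, q = -10787 - 624t for integer t.
p ≥ 0: smallest is 2576 mod 149 = 43 (at t = -17), with q = -179.

43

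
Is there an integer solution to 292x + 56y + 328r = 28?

yes

gcd(292, 56) = 4  (292 = 5×56 + 12, 56 = 4×12 + 8, 12 = 1×8 + 4, 8 = 2×4).
gcd(4, 328) = 4.
4 divides 28, so integer solutions exist.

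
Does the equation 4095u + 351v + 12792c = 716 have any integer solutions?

gcd(4095, 351) = 117  (4095 = 11*351 + 234, 351 = 1*234 + 117, 234 = 2*117).
gcd(117, 12792) = 39.
39 does not divide 716 (remainder 14), so no integer solutions.

no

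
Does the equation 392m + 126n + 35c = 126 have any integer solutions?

yes

gcd(392, 126) = 14.
gcd(14, 35) = 7.
7 divides 126, so integer solutions exist.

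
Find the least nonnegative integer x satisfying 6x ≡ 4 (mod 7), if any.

gcd(7, 6):
  7 = 1·6 + 1
  6 = 6·1
so gcd(7, 6) = 1.
1 divides 4, so solutions exist.
Back-substitute for Bézout coefficients:
  1 = 7 - 1·6
  ... = 6·(-1) + 7·(1)
So 6·(-1) ≡ 1 (mod 7); multiply by 4: x ≡ -4 (mod 7).
Smallest nonnegative: x = -4 mod 7 = 3.

3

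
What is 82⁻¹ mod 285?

gcd(285, 82) = 1.
By Bézout, 82·(73) + 285·(-21) = 1.
So 82·73 ≡ 1 (mod 285), and 73 mod 285 = 73.

73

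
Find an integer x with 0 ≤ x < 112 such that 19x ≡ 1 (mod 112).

59

gcd(112, 19) = 1.
By Bézout, 19·(-53) + 112·(9) = 1.
So 19·-53 ≡ 1 (mod 112), and -53 mod 112 = 59.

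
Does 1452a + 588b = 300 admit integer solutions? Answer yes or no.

gcd(1452, 588) = 12  (1452 = 2*588 + 276, 588 = 2*276 + 36, 276 = 7*36 + 24, 36 = 1*24 + 12, 24 = 2*12).
12 divides 300, so integer solutions exist.

yes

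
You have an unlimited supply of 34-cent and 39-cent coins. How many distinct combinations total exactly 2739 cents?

2

Need nonnegative integers with 34j + 39k = 2739.
gcd(34, 39) = 1, and 34·(-8) + 39·(7) = 1.
So (j₀, k₀) = (-21912, 19173); general j = -21912 + 39t, k = 19173 - 34t.
j ≥ 0 ⇒ t ≥ 562; k ≥ 0 ⇒ t ≤ 563. That's 2 values of t.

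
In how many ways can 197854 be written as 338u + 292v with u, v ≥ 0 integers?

4

gcd(338, 292) = 2.
By Bézout, 338·(-19) + 292·(22) = 2.
One solution: (137, 519).
General: u = 137 + 146t, v = 519 - 169t.
u ≥ 0 ⇒ t ≥ 0; v ≥ 0 ⇒ t ≤ 3. So t ∈ [0, 3]: 4 solutions.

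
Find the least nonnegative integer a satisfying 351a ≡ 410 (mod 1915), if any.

825

gcd(1915, 351):
  1915 = 5·351 + 160
  351 = 2·160 + 31
  160 = 5·31 + 5
  31 = 6·5 + 1
  5 = 5·1
so gcd(1915, 351) = 1.
1 divides 410, so solutions exist.
Back-substitute for Bézout coefficients:
  1 = 31 - 6·5
  ... = 351·(371) + 1915·(-68)
So 351·(371) ≡ 1 (mod 1915); multiply by 410: a ≡ 152110 (mod 1915).
Smallest nonnegative: a = 152110 mod 1915 = 825.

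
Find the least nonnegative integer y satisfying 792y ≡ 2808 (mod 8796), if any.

gcd(8796, 792) = 12.
12 divides 2808, so solutions exist.
By Bézout, 792*(-211) + 8796*(19) = 12.
So 792*(-211) ≡ 12 (mod 8796); multiply by 234: y ≡ -49374 (mod 733).
Smallest nonnegative: y = -49374 mod 733 = 470.

470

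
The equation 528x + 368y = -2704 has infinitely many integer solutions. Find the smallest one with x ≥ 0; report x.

gcd(528, 368) = 16.
16 divides -2704, so solutions exist.
By Bézout, 528*(7) + 368*(-10) = 16.
Scale by -2704/16 = -169: (x₀, y₀) = (-1183, 1690).
General solution: x = -1183 + 23t, y = 1690 - 33t for integer t.
x ≥ 0: smallest is -1183 mod 23 = 13 (at t = 52), with y = -26.

13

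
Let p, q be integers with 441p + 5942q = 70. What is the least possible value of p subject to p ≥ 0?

2924

gcd(5942, 441) = 1  (5942 = 13*441 + 209, 441 = 2*209 + 23, 209 = 9*23 + 2, 23 = 11*2 + 1, 2 = 2*1).
1 divides 70, so solutions exist.
Back-substituting, 441*(2843) + 5942*(-211) = 1.
Scale by 70/1 = 70: (p₀, q₀) = (199010, -14770).
General solution: p = 199010 + 5942t, q = -14770 - 441t for integer t.
p ≥ 0: smallest is 199010 mod 5942 = 2924 (at t = -33), with q = -217.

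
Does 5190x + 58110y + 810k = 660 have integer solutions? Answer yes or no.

gcd(58110, 5190) = 30  (58110 = 11×5190 + 1020, 5190 = 5×1020 + 90, 1020 = 11×90 + 30, 90 = 3×30).
gcd(30, 810) = 30.
30 divides 660, so integer solutions exist.

yes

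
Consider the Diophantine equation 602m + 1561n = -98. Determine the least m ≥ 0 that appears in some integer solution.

gcd(1561, 602) = 7  (1561 = 2·602 + 357, 602 = 1·357 + 245, 357 = 1·245 + 112, 245 = 2·112 + 21, 112 = 5·21 + 7, 21 = 3·7).
7 divides -98, so solutions exist.
Back-substituting, 602·(-70) + 1561·(27) = 7.
Scale by -98/7 = -14: (m₀, n₀) = (980, -378).
General solution: m = 980 + 223t, n = -378 - 86t for integer t.
m ≥ 0: smallest is 980 mod 223 = 88 (at t = -4), with n = -34.

88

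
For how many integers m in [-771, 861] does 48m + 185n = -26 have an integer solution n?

9

gcd(185, 48):
  185 = 3*48 + 41
  48 = 1*41 + 7
  41 = 5*7 + 6
  7 = 1*6 + 1
  6 = 6*1
so gcd(185, 48) = 1.
Back-substitute for Bézout coefficients:
  1 = 7 - 1*6
  ... = 48*(27) + 185*(-7)
Scale by -26: particular solution (-702, 182); reduce m mod 185: (38, -10).
General solution: m = 38 + 185t, n = -10 - 48t for integer t.
-771 ≤ 38 + 185t ≤ 861 gives t ∈ [-4, 4], which is 9 values.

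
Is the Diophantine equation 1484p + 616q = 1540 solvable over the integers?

gcd(1484, 616) = 28  (1484 = 2×616 + 252, 616 = 2×252 + 112, 252 = 2×112 + 28, 112 = 4×28).
28 divides 1540, so integer solutions exist.

yes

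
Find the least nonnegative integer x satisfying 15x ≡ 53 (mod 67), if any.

gcd(67, 15) = 1.
1 divides 53, so solutions exist.
By Bézout, 15*(9) + 67*(-2) = 1.
So 15*(9) ≡ 1 (mod 67); multiply by 53: x ≡ 477 (mod 67).
Smallest nonnegative: x = 477 mod 67 = 8.

8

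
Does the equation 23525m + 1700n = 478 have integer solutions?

gcd(23525, 1700):
  23525 = 13×1700 + 1425
  1700 = 1×1425 + 275
  1425 = 5×275 + 50
  275 = 5×50 + 25
  50 = 2×25
so gcd(23525, 1700) = 25.
25 does not divide 478 (remainder 3), so no integer solutions.

no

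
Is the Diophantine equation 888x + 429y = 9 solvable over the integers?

yes

gcd(888, 429) = 3.
3 divides 9, so integer solutions exist.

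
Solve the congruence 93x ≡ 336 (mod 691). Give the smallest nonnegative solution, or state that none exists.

494

gcd(691, 93) = 1  (691 = 7*93 + 40, 93 = 2*40 + 13, 40 = 3*13 + 1, 13 = 13*1).
1 divides 336, so solutions exist.
Back-substituting, 93*(-52) + 691*(7) = 1.
So 93*(-52) ≡ 1 (mod 691); multiply by 336: x ≡ -17472 (mod 691).
Smallest nonnegative: x = -17472 mod 691 = 494.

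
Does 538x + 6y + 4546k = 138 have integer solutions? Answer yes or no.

gcd(538, 6) = 2  (538 = 89×6 + 4, 6 = 1×4 + 2, 4 = 2×2).
gcd(2, 4546) = 2.
2 divides 138, so integer solutions exist.

yes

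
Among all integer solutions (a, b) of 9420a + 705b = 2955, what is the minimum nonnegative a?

gcd(9420, 705) = 15.
15 divides 2955, so solutions exist.
By Bézout, 9420×(-11) + 705×(147) = 15.
Scale by 2955/15 = 197: (a₀, b₀) = (-2167, 28959).
General solution: a = -2167 + 47t, b = 28959 - 628t for integer t.
a ≥ 0: smallest is -2167 mod 47 = 42 (at t = 47), with b = -557.

42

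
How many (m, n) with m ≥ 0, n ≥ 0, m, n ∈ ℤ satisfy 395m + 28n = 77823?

gcd(395, 28) = 1  (395 = 14·28 + 3, 28 = 9·3 + 1, 3 = 3·1).
Back-substituting, 395·(-9) + 28·(127) = 1.
Scale by 77823: one solution is (-700407, 9883521). Reduce m mod 28: (13, 2596).
General: m = 13 + 28t, n = 2596 - 395t.
m ≥ 0 ⇒ t ≥ 0; n ≥ 0 ⇒ t ≤ 6. So t ∈ [0, 6]: 7 solutions.

7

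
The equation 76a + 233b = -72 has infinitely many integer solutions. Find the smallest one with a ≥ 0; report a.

183

gcd(233, 76):
  233 = 3×76 + 5
  76 = 15×5 + 1
  5 = 5×1
so gcd(233, 76) = 1.
1 divides -72, so solutions exist.
Back-substitute for Bézout coefficients:
  1 = 76 - 15×5
  ... = 76×(46) + 233×(-15)
Scale by -72/1 = -72: (a₀, b₀) = (-3312, 1080).
General solution: a = -3312 + 233t, b = 1080 - 76t for integer t.
a ≥ 0: smallest is -3312 mod 233 = 183 (at t = 15), with b = -60.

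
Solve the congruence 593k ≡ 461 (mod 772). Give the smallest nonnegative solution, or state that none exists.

157

gcd(772, 593):
  772 = 1×593 + 179
  593 = 3×179 + 56
  179 = 3×56 + 11
  56 = 5×11 + 1
  11 = 11×1
so gcd(772, 593) = 1.
1 divides 461, so solutions exist.
Back-substitute for Bézout coefficients:
  1 = 56 - 5×11
  ... = 593×(69) + 772×(-53)
So 593×(69) ≡ 1 (mod 772); multiply by 461: k ≡ 31809 (mod 772).
Smallest nonnegative: k = 31809 mod 772 = 157.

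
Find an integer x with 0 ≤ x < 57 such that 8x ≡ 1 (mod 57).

gcd(57, 8) = 1  (57 = 7*8 + 1, 8 = 8*1).
Back-substituting, 8*(-7) + 57*(1) = 1.
So 8*-7 ≡ 1 (mod 57), and -7 mod 57 = 50.

50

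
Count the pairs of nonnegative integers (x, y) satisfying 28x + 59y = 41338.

25

gcd(59, 28) = 1  (59 = 2×28 + 3, 28 = 9×3 + 1, 3 = 3×1).
Back-substituting, 28×(19) + 59×(-9) = 1.
Scale by 41338: one solution is (785422, -372042). Reduce x mod 59: (14, 694).
General: x = 14 + 59t, y = 694 - 28t.
x ≥ 0 ⇒ t ≥ 0; y ≥ 0 ⇒ t ≤ 24. So t ∈ [0, 24]: 25 solutions.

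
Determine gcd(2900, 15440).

gcd(15440, 2900) = 20  (15440 = 5·2900 + 940, 2900 = 3·940 + 80, 940 = 11·80 + 60, 80 = 1·60 + 20, 60 = 3·20).

20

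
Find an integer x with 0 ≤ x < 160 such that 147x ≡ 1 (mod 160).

gcd(160, 147) = 1  (160 = 1×147 + 13, 147 = 11×13 + 4, 13 = 3×4 + 1, 4 = 4×1).
Back-substituting, 147×(-37) + 160×(34) = 1.
So 147×-37 ≡ 1 (mod 160), and -37 mod 160 = 123.

123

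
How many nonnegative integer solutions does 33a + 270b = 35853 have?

12

gcd(270, 33):
  270 = 8·33 + 6
  33 = 5·6 + 3
  6 = 2·3
so gcd(270, 33) = 3.
Back-substitute for Bézout coefficients:
  3 = 33 - 5·6
  ... = 33·(41) + 270·(-5)
Scale by 11951: one solution is (489991, -59755). Reduce a mod 90: (31, 129).
General: a = 31 + 90t, b = 129 - 11t.
a ≥ 0 ⇒ t ≥ 0; b ≥ 0 ⇒ t ≤ 11. So t ∈ [0, 11]: 12 solutions.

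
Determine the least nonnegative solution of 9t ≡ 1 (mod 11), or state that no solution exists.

5

gcd(11, 9) = 1.
1 divides 1, so solutions exist.
By Bézout, 9*(5) + 11*(-4) = 1.
So 9*(5) ≡ 1 (mod 11); multiply by 1: t ≡ 5 (mod 11).
Smallest nonnegative: t = 5 mod 11 = 5.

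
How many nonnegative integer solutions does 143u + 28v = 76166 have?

19

gcd(143, 28) = 1  (143 = 5·28 + 3, 28 = 9·3 + 1, 3 = 3·1).
Back-substituting, 143·(-9) + 28·(46) = 1.
Scale by 76166: one solution is (-685494, 3503636). Reduce u mod 28: (2, 2710).
General: u = 2 + 28t, v = 2710 - 143t.
u ≥ 0 ⇒ t ≥ 0; v ≥ 0 ⇒ t ≤ 18. So t ∈ [0, 18]: 19 solutions.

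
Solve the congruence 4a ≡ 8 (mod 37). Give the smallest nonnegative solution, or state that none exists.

2

gcd(37, 4) = 1  (37 = 9*4 + 1, 4 = 4*1).
1 divides 8, so solutions exist.
Back-substituting, 4*(-9) + 37*(1) = 1.
So 4*(-9) ≡ 1 (mod 37); multiply by 8: a ≡ -72 (mod 37).
Smallest nonnegative: a = -72 mod 37 = 2.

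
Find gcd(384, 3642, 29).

gcd(3642, 384) = 6  (3642 = 9·384 + 186, 384 = 2·186 + 12, 186 = 15·12 + 6, 12 = 2·6).
gcd(6, 29) = 1.

1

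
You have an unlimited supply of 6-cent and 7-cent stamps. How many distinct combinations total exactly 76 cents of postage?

Need nonnegative integers with 6j + 7k = 76.
gcd(6, 7) = 1, and 6·(-1) + 7·(1) = 1.
So (j₀, k₀) = (-76, 76); general j = -76 + 7t, k = 76 - 6t.
j ≥ 0 ⇒ t ≥ 11; k ≥ 0 ⇒ t ≤ 12. That's 2 values of t.

2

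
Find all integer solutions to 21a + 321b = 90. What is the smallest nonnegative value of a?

96

gcd(321, 21) = 3  (321 = 15*21 + 6, 21 = 3*6 + 3, 6 = 2*3).
3 divides 90, so solutions exist.
Back-substituting, 21*(46) + 321*(-3) = 3.
Scale by 90/3 = 30: (a₀, b₀) = (1380, -90).
General solution: a = 1380 + 107t, b = -90 - 7t for integer t.
a ≥ 0: smallest is 1380 mod 107 = 96 (at t = -12), with b = -6.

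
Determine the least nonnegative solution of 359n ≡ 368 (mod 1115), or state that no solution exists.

147

gcd(1115, 359) = 1.
1 divides 368, so solutions exist.
By Bézout, 359·(264) + 1115·(-85) = 1.
So 359·(264) ≡ 1 (mod 1115); multiply by 368: n ≡ 97152 (mod 1115).
Smallest nonnegative: n = 97152 mod 1115 = 147.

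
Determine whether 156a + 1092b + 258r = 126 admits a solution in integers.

yes

gcd(1092, 156) = 156  (1092 = 7·156).
gcd(156, 258) = 6.
6 divides 126, so integer solutions exist.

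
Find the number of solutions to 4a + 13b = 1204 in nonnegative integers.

gcd(13, 4) = 1.
By Bézout, 4·(-3) + 13·(1) = 1.
One solution: (2, 92).
General: a = 2 + 13t, b = 92 - 4t.
a ≥ 0 ⇒ t ≥ 0; b ≥ 0 ⇒ t ≤ 23. So t ∈ [0, 23]: 24 solutions.

24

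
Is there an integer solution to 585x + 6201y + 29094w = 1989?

gcd(6201, 585) = 117  (6201 = 10×585 + 351, 585 = 1×351 + 234, 351 = 1×234 + 117, 234 = 2×117).
gcd(117, 29094) = 39.
39 divides 1989, so integer solutions exist.

yes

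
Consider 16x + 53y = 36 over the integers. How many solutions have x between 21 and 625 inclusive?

12

gcd(53, 16):
  53 = 3×16 + 5
  16 = 3×5 + 1
  5 = 5×1
so gcd(53, 16) = 1.
Back-substitute for Bézout coefficients:
  1 = 16 - 3×5
  ... = 16×(10) + 53×(-3)
Scale by 36: particular solution (360, -108); reduce x mod 53: (42, -12).
General solution: x = 42 + 53t, y = -12 - 16t for integer t.
21 ≤ 42 + 53t ≤ 625 gives t ∈ [0, 11], which is 12 values.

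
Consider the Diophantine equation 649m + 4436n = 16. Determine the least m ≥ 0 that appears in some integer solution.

gcd(4436, 649) = 1  (4436 = 6×649 + 542, 649 = 1×542 + 107, 542 = 5×107 + 7, 107 = 15×7 + 2, 7 = 3×2 + 1, 2 = 2×1).
1 divides 16, so solutions exist.
Back-substituting, 649×(-1907) + 4436×(279) = 1.
Scale by 16/1 = 16: (m₀, n₀) = (-30512, 4464).
General solution: m = -30512 + 4436t, n = 4464 - 649t for integer t.
m ≥ 0: smallest is -30512 mod 4436 = 540 (at t = 7), with n = -79.

540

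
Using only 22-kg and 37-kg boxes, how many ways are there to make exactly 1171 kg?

Need nonnegative integers with 22j + 37k = 1171.
gcd(22, 37) = 1, and 22·(-5) + 37·(3) = 1.
So (j₀, k₀) = (-5855, 3513); general j = -5855 + 37t, k = 3513 - 22t.
j ≥ 0 ⇒ t ≥ 159; k ≥ 0 ⇒ t ≤ 159. That's 1 value of t.

1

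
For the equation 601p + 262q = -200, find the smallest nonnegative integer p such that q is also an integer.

gcd(601, 262):
  601 = 2·262 + 77
  262 = 3·77 + 31
  77 = 2·31 + 15
  31 = 2·15 + 1
  15 = 15·1
so gcd(601, 262) = 1.
1 divides -200, so solutions exist.
Back-substitute for Bézout coefficients:
  1 = 31 - 2·15
  ... = 601·(-17) + 262·(39)
Scale by -200/1 = -200: (p₀, q₀) = (3400, -7800).
General solution: p = 3400 + 262t, q = -7800 - 601t for integer t.
p ≥ 0: smallest is 3400 mod 262 = 256 (at t = -12), with q = -588.

256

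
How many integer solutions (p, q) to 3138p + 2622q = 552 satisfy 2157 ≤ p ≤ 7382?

12

gcd(3138, 2622) = 6  (3138 = 1*2622 + 516, 2622 = 5*516 + 42, 516 = 12*42 + 12, 42 = 3*12 + 6, 12 = 2*6).
Back-substituting, 3138*(-188) + 2622*(225) = 6.
Scale by 92: particular solution (-17296, 20700); reduce p mod 437: (184, -220).
General solution: p = 184 + 437t, q = -220 - 523t for integer t.
2157 ≤ 184 + 437t ≤ 7382 gives t ∈ [5, 16], which is 12 values.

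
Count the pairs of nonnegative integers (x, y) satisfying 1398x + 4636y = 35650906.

gcd(4636, 1398):
  4636 = 3×1398 + 442
  1398 = 3×442 + 72
  442 = 6×72 + 10
  72 = 7×10 + 2
  10 = 5×2
so gcd(4636, 1398) = 2.
Back-substitute for Bézout coefficients:
  2 = 72 - 7×10
  ... = 1398×(451) + 4636×(-136)
Scale by 17825453: one solution is (8039279303, -2424261608). Reduce x mod 2318: (975, 7396).
General: x = 975 + 2318t, y = 7396 - 699t.
x ≥ 0 ⇒ t ≥ 0; y ≥ 0 ⇒ t ≤ 10. So t ∈ [0, 10]: 11 solutions.

11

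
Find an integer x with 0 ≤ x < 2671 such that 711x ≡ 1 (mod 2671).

1405

gcd(2671, 711):
  2671 = 3×711 + 538
  711 = 1×538 + 173
  538 = 3×173 + 19
  173 = 9×19 + 2
  19 = 9×2 + 1
  2 = 2×1
so gcd(2671, 711) = 1.
Back-substitute for Bézout coefficients:
  1 = 19 - 9×2
  ... = 711×(-1266) + 2671×(337)
So 711×-1266 ≡ 1 (mod 2671), and -1266 mod 2671 = 1405.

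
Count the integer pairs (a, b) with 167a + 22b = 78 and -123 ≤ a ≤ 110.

gcd(167, 22) = 1  (167 = 7×22 + 13, 22 = 1×13 + 9, 13 = 1×9 + 4, 9 = 2×4 + 1, 4 = 4×1).
Back-substituting, 167×(-5) + 22×(38) = 1.
Scale by 78: particular solution (-390, 2964); reduce a mod 22: (6, -42).
General solution: a = 6 + 22t, b = -42 - 167t for integer t.
-123 ≤ 6 + 22t ≤ 110 gives t ∈ [-5, 4], which is 10 values.

10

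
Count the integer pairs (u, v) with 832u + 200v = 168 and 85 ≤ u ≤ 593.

gcd(832, 200) = 8  (832 = 4·200 + 32, 200 = 6·32 + 8, 32 = 4·8).
Back-substituting, 832·(-6) + 200·(25) = 8.
Scale by 21: particular solution (-126, 525); reduce u mod 25: (24, -99).
General solution: u = 24 + 25t, v = -99 - 104t for integer t.
85 ≤ 24 + 25t ≤ 593 gives t ∈ [3, 22], which is 20 values.

20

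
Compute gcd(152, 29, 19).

1

gcd(152, 29) = 1  (152 = 5×29 + 7, 29 = 4×7 + 1, 7 = 7×1).
gcd(1, 19) = 1.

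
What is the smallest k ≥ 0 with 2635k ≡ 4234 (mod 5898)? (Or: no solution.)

118

gcd(5898, 2635) = 1.
1 divides 4234, so solutions exist.
By Bézout, 2635*(-911) + 5898*(407) = 1.
So 2635*(-911) ≡ 1 (mod 5898); multiply by 4234: k ≡ -3857174 (mod 5898).
Smallest nonnegative: k = -3857174 mod 5898 = 118.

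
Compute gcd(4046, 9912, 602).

gcd(9912, 4046):
  9912 = 2·4046 + 1820
  4046 = 2·1820 + 406
  1820 = 4·406 + 196
  406 = 2·196 + 14
  196 = 14·14
so gcd(9912, 4046) = 14.
gcd(14, 602) = 14.

14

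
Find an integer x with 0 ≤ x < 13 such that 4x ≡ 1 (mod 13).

10

gcd(13, 4):
  13 = 3×4 + 1
  4 = 4×1
so gcd(13, 4) = 1.
Back-substitute for Bézout coefficients:
  1 = 13 - 3×4
  ... = 4×(-3) + 13×(1)
So 4×-3 ≡ 1 (mod 13), and -3 mod 13 = 10.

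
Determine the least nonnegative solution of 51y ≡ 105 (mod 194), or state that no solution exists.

gcd(194, 51) = 1  (194 = 3*51 + 41, 51 = 1*41 + 10, 41 = 4*10 + 1, 10 = 10*1).
1 divides 105, so solutions exist.
Back-substituting, 51*(-19) + 194*(5) = 1.
So 51*(-19) ≡ 1 (mod 194); multiply by 105: y ≡ -1995 (mod 194).
Smallest nonnegative: y = -1995 mod 194 = 139.

139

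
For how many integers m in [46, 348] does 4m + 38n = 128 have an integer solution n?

16

gcd(38, 4):
  38 = 9*4 + 2
  4 = 2*2
so gcd(38, 4) = 2.
Back-substitute for Bézout coefficients:
  2 = 38 - 9*4
  ... = 4*(-9) + 38*(1)
Scale by 64: particular solution (-576, 64); reduce m mod 19: (13, 2).
General solution: m = 13 + 19t, n = 2 - 2t for integer t.
46 ≤ 13 + 19t ≤ 348 gives t ∈ [2, 17], which is 16 values.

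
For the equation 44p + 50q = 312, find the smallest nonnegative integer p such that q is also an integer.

gcd(50, 44):
  50 = 1·44 + 6
  44 = 7·6 + 2
  6 = 3·2
so gcd(50, 44) = 2.
2 divides 312, so solutions exist.
Back-substitute for Bézout coefficients:
  2 = 44 - 7·6
  ... = 44·(8) + 50·(-7)
Scale by 312/2 = 156: (p₀, q₀) = (1248, -1092).
General solution: p = 1248 + 25t, q = -1092 - 22t for integer t.
p ≥ 0: smallest is 1248 mod 25 = 23 (at t = -49), with q = -14.

23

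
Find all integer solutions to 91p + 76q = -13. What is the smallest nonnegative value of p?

gcd(91, 76) = 1  (91 = 1*76 + 15, 76 = 5*15 + 1, 15 = 15*1).
1 divides -13, so solutions exist.
Back-substituting, 91*(-5) + 76*(6) = 1.
Scale by -13/1 = -13: (p₀, q₀) = (65, -78).
General solution: p = 65 + 76t, q = -78 - 91t for integer t.
p ≥ 0: smallest is 65 mod 76 = 65 (at t = 0), with q = -78.

65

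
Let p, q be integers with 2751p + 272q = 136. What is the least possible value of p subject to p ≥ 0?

gcd(2751, 272) = 1  (2751 = 10*272 + 31, 272 = 8*31 + 24, 31 = 1*24 + 7, 24 = 3*7 + 3, 7 = 2*3 + 1, 3 = 3*1).
1 divides 136, so solutions exist.
Back-substituting, 2751*(79) + 272*(-799) = 1.
Scale by 136/1 = 136: (p₀, q₀) = (10744, -108664).
General solution: p = 10744 + 272t, q = -108664 - 2751t for integer t.
p ≥ 0: smallest is 10744 mod 272 = 136 (at t = -39), with q = -1375.

136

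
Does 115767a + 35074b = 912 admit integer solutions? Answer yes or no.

gcd(115767, 35074):
  115767 = 3·35074 + 10545
  35074 = 3·10545 + 3439
  10545 = 3·3439 + 228
  3439 = 15·228 + 19
  228 = 12·19
so gcd(115767, 35074) = 19.
19 divides 912, so integer solutions exist.

yes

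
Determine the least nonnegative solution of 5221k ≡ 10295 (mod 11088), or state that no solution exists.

4139

gcd(11088, 5221) = 1.
1 divides 10295, so solutions exist.
By Bézout, 5221·(-3347) + 11088·(1576) = 1.
So 5221·(-3347) ≡ 1 (mod 11088); multiply by 10295: k ≡ -34457365 (mod 11088).
Smallest nonnegative: k = -34457365 mod 11088 = 4139.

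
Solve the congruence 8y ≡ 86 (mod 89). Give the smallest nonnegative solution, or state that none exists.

gcd(89, 8) = 1  (89 = 11×8 + 1, 8 = 8×1).
1 divides 86, so solutions exist.
Back-substituting, 8×(-11) + 89×(1) = 1.
So 8×(-11) ≡ 1 (mod 89); multiply by 86: y ≡ -946 (mod 89).
Smallest nonnegative: y = -946 mod 89 = 33.

33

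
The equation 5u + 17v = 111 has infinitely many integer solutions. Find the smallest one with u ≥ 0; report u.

gcd(17, 5) = 1  (17 = 3*5 + 2, 5 = 2*2 + 1, 2 = 2*1).
1 divides 111, so solutions exist.
Back-substituting, 5*(7) + 17*(-2) = 1.
Scale by 111/1 = 111: (u₀, v₀) = (777, -222).
General solution: u = 777 + 17t, v = -222 - 5t for integer t.
u ≥ 0: smallest is 777 mod 17 = 12 (at t = -45), with v = 3.

12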